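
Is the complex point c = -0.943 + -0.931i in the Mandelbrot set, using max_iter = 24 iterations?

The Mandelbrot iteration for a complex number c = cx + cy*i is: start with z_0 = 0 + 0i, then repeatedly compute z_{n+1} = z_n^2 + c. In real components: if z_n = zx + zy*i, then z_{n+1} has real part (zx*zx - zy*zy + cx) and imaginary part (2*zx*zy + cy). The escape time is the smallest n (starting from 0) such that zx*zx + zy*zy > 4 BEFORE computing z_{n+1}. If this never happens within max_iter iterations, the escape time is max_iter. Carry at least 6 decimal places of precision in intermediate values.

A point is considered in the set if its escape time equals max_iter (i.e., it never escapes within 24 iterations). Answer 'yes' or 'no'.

z_0 = 0 + 0i, c = -0.9430 + -0.9310i
Iter 1: z = -0.9430 + -0.9310i, |z|^2 = 1.7560
Iter 2: z = -0.9205 + 0.8249i, |z|^2 = 1.5277
Iter 3: z = -0.7761 + -2.4496i, |z|^2 = 6.6028
Escaped at iteration 3

Answer: no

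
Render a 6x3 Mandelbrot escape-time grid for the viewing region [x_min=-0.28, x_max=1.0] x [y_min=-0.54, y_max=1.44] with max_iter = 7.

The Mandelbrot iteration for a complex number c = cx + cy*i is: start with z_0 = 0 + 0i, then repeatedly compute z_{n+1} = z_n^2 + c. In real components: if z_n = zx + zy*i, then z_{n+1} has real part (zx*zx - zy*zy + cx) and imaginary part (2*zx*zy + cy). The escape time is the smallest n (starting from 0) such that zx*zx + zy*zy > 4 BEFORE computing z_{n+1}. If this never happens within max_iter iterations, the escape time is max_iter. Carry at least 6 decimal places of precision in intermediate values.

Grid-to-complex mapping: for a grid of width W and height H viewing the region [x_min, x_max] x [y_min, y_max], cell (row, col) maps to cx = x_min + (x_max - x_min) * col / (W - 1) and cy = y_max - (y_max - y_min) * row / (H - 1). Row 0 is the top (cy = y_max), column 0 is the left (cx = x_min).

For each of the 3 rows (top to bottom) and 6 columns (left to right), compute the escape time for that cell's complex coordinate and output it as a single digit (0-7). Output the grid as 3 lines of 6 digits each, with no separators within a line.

(row=0, col=0): c = -0.2800 + 1.4400i → escape time 2
(row=0, col=1): c = -0.0240 + 1.4400i → escape time 2
(row=0, col=2): c = 0.2320 + 1.4400i → escape time 2
(row=0, col=3): c = 0.4880 + 1.4400i → escape time 2
(row=0, col=4): c = 0.7440 + 1.4400i → escape time 2
(row=0, col=5): c = 1.0000 + 1.4400i → escape time 2
(row=1, col=0): c = -0.2800 + 0.4500i → escape time 7
(row=1, col=1): c = -0.0240 + 0.4500i → escape time 7
(row=1, col=2): c = 0.2320 + 0.4500i → escape time 7
(row=1, col=3): c = 0.4880 + 0.4500i → escape time 5
(row=1, col=4): c = 0.7440 + 0.4500i → escape time 3
(row=1, col=5): c = 1.0000 + 0.4500i → escape time 2
(row=2, col=0): c = -0.2800 + -0.5400i → escape time 7
(row=2, col=1): c = -0.0240 + -0.5400i → escape time 7
(row=2, col=2): c = 0.2320 + -0.5400i → escape time 7
(row=2, col=3): c = 0.4880 + -0.5400i → escape time 5
(row=2, col=4): c = 0.7440 + -0.5400i → escape time 3
(row=2, col=5): c = 1.0000 + -0.5400i → escape time 2

Answer: 222222
777532
777532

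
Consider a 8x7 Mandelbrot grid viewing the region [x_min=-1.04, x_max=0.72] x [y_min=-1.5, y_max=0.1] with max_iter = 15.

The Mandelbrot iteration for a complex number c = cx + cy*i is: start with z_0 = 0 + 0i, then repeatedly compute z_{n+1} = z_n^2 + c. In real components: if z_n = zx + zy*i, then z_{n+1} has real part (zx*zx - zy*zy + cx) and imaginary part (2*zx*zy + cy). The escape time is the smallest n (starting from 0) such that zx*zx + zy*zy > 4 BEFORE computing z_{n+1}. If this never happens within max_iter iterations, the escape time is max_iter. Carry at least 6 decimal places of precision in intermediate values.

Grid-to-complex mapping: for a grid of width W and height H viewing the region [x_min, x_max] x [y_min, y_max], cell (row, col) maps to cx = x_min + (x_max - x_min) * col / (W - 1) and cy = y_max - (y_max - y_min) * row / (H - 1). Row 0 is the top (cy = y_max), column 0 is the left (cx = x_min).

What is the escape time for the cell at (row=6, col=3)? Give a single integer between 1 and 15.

Answer: 2

Derivation:
z_0 = 0 + 0i, c = -0.2857 + -1.5000i
Iter 1: z = -0.2857 + -1.5000i, |z|^2 = 2.3316
Iter 2: z = -2.4541 + -0.6429i, |z|^2 = 6.4358
Escaped at iteration 2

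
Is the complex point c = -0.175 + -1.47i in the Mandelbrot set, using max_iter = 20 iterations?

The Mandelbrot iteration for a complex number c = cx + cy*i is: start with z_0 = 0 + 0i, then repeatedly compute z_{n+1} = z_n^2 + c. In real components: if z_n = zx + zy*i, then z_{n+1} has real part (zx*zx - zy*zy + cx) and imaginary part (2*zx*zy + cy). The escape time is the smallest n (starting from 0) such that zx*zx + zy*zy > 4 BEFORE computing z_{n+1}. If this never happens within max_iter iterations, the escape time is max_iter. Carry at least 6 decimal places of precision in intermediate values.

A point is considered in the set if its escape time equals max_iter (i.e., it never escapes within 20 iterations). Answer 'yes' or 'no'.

z_0 = 0 + 0i, c = -0.1750 + -1.4700i
Iter 1: z = -0.1750 + -1.4700i, |z|^2 = 2.1915
Iter 2: z = -2.3053 + -0.9555i, |z|^2 = 6.2273
Escaped at iteration 2

Answer: no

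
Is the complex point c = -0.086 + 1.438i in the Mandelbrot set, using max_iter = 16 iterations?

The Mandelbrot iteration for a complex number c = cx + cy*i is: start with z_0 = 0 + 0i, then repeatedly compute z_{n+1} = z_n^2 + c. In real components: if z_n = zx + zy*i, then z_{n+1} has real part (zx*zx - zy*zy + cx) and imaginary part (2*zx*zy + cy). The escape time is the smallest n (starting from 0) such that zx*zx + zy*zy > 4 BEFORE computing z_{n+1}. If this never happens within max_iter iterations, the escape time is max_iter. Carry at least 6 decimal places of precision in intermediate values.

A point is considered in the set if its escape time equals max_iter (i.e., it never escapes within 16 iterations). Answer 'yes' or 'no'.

Answer: no

Derivation:
z_0 = 0 + 0i, c = -0.0860 + 1.4380i
Iter 1: z = -0.0860 + 1.4380i, |z|^2 = 2.0752
Iter 2: z = -2.1464 + 1.1907i, |z|^2 = 6.0249
Escaped at iteration 2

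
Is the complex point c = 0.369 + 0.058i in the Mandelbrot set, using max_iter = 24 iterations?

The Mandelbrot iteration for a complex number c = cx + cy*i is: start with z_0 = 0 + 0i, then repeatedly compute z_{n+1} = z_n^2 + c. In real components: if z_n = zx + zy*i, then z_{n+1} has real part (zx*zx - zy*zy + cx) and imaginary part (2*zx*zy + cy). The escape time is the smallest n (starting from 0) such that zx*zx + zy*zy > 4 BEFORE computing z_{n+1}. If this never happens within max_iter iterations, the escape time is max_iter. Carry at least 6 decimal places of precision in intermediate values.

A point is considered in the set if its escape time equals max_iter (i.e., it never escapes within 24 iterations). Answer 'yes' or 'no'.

z_0 = 0 + 0i, c = 0.3690 + 0.0580i
Iter 1: z = 0.3690 + 0.0580i, |z|^2 = 0.1395
Iter 2: z = 0.5018 + 0.1008i, |z|^2 = 0.2620
Iter 3: z = 0.6106 + 0.1592i, |z|^2 = 0.3982
Iter 4: z = 0.7165 + 0.2524i, |z|^2 = 0.5771
Iter 5: z = 0.8187 + 0.4197i, |z|^2 = 0.8465
Iter 6: z = 0.8632 + 0.7452i, |z|^2 = 1.3005
Iter 7: z = 0.5587 + 1.3446i, |z|^2 = 2.1200
Iter 8: z = -1.1267 + 1.5605i, |z|^2 = 3.7045
Iter 9: z = -0.7967 + -3.4583i, |z|^2 = 12.5948
Escaped at iteration 9

Answer: no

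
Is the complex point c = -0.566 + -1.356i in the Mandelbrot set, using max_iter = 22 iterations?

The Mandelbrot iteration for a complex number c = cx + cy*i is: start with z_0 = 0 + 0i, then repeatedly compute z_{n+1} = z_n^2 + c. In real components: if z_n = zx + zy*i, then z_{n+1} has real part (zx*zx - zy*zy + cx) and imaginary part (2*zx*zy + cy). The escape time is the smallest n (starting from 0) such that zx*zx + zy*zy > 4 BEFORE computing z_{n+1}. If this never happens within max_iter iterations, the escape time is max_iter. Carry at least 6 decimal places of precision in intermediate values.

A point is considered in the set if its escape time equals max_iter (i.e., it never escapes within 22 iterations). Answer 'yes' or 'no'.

z_0 = 0 + 0i, c = -0.5660 + -1.3560i
Iter 1: z = -0.5660 + -1.3560i, |z|^2 = 2.1591
Iter 2: z = -2.0844 + 0.1790i, |z|^2 = 4.3767
Escaped at iteration 2

Answer: no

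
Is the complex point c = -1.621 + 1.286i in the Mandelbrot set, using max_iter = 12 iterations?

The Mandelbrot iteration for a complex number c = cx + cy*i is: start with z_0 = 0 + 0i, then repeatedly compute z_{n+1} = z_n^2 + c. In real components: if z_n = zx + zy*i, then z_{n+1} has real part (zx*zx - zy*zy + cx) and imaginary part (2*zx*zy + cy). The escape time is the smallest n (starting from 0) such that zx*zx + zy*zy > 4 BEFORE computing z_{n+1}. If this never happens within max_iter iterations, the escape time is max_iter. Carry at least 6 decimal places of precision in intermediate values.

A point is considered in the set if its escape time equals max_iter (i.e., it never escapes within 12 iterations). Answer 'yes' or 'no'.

Answer: no

Derivation:
z_0 = 0 + 0i, c = -1.6210 + 1.2860i
Iter 1: z = -1.6210 + 1.2860i, |z|^2 = 4.2814
Escaped at iteration 1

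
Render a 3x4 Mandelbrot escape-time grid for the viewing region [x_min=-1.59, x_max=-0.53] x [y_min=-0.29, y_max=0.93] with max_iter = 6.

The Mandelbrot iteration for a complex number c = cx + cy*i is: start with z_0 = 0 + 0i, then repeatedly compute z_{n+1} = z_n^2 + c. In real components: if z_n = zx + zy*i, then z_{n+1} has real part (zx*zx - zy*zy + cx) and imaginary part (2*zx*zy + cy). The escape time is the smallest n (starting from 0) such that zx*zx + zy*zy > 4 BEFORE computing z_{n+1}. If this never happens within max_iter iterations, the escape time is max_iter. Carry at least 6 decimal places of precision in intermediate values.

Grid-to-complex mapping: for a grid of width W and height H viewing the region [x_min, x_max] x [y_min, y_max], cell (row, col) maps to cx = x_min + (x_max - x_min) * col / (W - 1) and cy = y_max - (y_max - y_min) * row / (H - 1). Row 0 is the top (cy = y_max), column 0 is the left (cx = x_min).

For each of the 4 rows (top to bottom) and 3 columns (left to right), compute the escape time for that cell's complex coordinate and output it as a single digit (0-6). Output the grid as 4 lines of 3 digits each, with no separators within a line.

Answer: 234
356
666
466

Derivation:
(row=0, col=0): c = -1.5900 + 0.9300i → escape time 2
(row=0, col=1): c = -1.0600 + 0.9300i → escape time 3
(row=0, col=2): c = -0.5300 + 0.9300i → escape time 4
(row=1, col=0): c = -1.5900 + 0.5233i → escape time 3
(row=1, col=1): c = -1.0600 + 0.5233i → escape time 5
(row=1, col=2): c = -0.5300 + 0.5233i → escape time 6
(row=2, col=0): c = -1.5900 + 0.1167i → escape time 6
(row=2, col=1): c = -1.0600 + 0.1167i → escape time 6
(row=2, col=2): c = -0.5300 + 0.1167i → escape time 6
(row=3, col=0): c = -1.5900 + -0.2900i → escape time 4
(row=3, col=1): c = -1.0600 + -0.2900i → escape time 6
(row=3, col=2): c = -0.5300 + -0.2900i → escape time 6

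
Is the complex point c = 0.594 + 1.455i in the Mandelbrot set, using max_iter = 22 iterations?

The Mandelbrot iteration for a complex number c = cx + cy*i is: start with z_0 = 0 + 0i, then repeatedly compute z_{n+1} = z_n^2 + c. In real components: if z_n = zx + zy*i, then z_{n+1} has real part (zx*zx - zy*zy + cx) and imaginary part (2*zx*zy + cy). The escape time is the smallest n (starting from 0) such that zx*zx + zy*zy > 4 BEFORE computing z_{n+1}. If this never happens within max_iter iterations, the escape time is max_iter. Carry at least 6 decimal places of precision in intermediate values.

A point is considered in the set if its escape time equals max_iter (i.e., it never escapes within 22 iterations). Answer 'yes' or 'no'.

Answer: no

Derivation:
z_0 = 0 + 0i, c = 0.5940 + 1.4550i
Iter 1: z = 0.5940 + 1.4550i, |z|^2 = 2.4699
Iter 2: z = -1.1702 + 3.1835i, |z|^2 = 11.5043
Escaped at iteration 2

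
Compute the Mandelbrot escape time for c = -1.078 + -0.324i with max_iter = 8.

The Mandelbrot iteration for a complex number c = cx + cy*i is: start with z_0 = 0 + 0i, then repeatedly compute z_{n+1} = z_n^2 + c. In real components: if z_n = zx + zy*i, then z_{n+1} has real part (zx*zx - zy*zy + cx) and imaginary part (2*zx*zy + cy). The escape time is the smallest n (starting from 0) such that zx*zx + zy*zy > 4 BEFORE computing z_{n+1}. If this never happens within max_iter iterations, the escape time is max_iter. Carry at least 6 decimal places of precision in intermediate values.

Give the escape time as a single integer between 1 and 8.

z_0 = 0 + 0i, c = -1.0780 + -0.3240i
Iter 1: z = -1.0780 + -0.3240i, |z|^2 = 1.2671
Iter 2: z = -0.0209 + 0.3745i, |z|^2 = 0.1407
Iter 3: z = -1.2178 + -0.3396i, |z|^2 = 1.5985
Iter 4: z = 0.2898 + 0.5033i, |z|^2 = 0.3373
Iter 5: z = -1.2473 + -0.0323i, |z|^2 = 1.5568
Iter 6: z = 0.4768 + -0.2434i, |z|^2 = 0.2865
Iter 7: z = -0.9099 + -0.5561i, |z|^2 = 1.1372

Answer: 8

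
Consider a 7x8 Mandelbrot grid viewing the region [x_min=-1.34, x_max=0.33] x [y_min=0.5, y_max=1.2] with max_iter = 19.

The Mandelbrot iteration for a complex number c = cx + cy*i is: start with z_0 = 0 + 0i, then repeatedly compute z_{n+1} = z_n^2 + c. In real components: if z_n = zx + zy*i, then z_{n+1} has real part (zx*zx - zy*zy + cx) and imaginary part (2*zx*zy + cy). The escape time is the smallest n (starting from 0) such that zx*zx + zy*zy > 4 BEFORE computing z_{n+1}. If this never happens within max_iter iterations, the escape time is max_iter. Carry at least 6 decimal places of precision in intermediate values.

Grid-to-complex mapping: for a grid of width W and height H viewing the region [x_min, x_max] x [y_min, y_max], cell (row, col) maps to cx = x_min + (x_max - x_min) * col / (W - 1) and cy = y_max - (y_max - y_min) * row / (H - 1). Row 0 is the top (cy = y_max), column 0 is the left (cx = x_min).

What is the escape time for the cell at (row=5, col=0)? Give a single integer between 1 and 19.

z_0 = 0 + 0i, c = -1.3400 + 0.7000i
Iter 1: z = -1.3400 + 0.7000i, |z|^2 = 2.2856
Iter 2: z = -0.0344 + -1.1760i, |z|^2 = 1.3842
Iter 3: z = -2.7218 + 0.7809i, |z|^2 = 8.0180
Escaped at iteration 3

Answer: 3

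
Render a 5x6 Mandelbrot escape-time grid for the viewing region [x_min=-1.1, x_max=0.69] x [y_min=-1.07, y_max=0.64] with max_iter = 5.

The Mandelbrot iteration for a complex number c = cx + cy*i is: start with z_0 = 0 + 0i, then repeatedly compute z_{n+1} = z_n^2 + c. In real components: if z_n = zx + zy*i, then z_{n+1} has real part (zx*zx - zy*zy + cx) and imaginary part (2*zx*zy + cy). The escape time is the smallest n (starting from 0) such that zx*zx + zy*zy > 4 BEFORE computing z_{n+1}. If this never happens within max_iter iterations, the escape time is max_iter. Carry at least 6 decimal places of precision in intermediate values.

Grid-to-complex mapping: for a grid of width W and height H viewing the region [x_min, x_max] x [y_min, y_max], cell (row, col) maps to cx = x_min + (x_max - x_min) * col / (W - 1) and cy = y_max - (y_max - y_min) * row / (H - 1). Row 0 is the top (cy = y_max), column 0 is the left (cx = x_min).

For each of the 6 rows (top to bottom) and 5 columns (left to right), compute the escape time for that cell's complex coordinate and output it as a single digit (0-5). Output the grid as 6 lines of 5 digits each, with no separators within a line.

(row=0, col=0): c = -1.1000 + 0.6400i → escape time 4
(row=0, col=1): c = -0.6525 + 0.6400i → escape time 5
(row=0, col=2): c = -0.2050 + 0.6400i → escape time 5
(row=0, col=3): c = 0.2425 + 0.6400i → escape time 5
(row=0, col=4): c = 0.6900 + 0.6400i → escape time 3
(row=1, col=0): c = -1.1000 + 0.2980i → escape time 5
(row=1, col=1): c = -0.6525 + 0.2980i → escape time 5
(row=1, col=2): c = -0.2050 + 0.2980i → escape time 5
(row=1, col=3): c = 0.2425 + 0.2980i → escape time 5
(row=1, col=4): c = 0.6900 + 0.2980i → escape time 3
(row=2, col=0): c = -1.1000 + -0.0440i → escape time 5
(row=2, col=1): c = -0.6525 + -0.0440i → escape time 5
(row=2, col=2): c = -0.2050 + -0.0440i → escape time 5
(row=2, col=3): c = 0.2425 + -0.0440i → escape time 5
(row=2, col=4): c = 0.6900 + -0.0440i → escape time 3
(row=3, col=0): c = -1.1000 + -0.3860i → escape time 5
(row=3, col=1): c = -0.6525 + -0.3860i → escape time 5
(row=3, col=2): c = -0.2050 + -0.3860i → escape time 5
(row=3, col=3): c = 0.2425 + -0.3860i → escape time 5
(row=3, col=4): c = 0.6900 + -0.3860i → escape time 3
(row=4, col=0): c = -1.1000 + -0.7280i → escape time 3
(row=4, col=1): c = -0.6525 + -0.7280i → escape time 5
(row=4, col=2): c = -0.2050 + -0.7280i → escape time 5
(row=4, col=3): c = 0.2425 + -0.7280i → escape time 5
(row=4, col=4): c = 0.6900 + -0.7280i → escape time 3
(row=5, col=0): c = -1.1000 + -1.0700i → escape time 3
(row=5, col=1): c = -0.6525 + -1.0700i → escape time 3
(row=5, col=2): c = -0.2050 + -1.0700i → escape time 5
(row=5, col=3): c = 0.2425 + -1.0700i → escape time 3
(row=5, col=4): c = 0.6900 + -1.0700i → escape time 2

Answer: 45553
55553
55553
55553
35553
33532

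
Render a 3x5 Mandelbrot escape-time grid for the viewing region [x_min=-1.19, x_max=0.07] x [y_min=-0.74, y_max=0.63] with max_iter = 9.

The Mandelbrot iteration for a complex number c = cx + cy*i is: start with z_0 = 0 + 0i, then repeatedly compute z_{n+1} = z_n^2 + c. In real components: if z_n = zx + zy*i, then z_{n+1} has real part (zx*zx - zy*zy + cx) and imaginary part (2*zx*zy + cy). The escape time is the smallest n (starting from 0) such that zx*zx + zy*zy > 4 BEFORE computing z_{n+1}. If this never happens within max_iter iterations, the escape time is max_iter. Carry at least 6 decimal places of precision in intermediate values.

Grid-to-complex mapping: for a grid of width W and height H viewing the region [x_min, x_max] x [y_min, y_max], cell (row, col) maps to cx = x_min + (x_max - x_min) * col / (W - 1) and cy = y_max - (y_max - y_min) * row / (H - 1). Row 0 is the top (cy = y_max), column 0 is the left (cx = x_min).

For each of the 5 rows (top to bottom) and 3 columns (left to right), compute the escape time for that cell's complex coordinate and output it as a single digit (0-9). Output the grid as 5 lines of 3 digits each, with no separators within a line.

Answer: 399
999
999
799
368

Derivation:
(row=0, col=0): c = -1.1900 + 0.6300i → escape time 3
(row=0, col=1): c = -0.5600 + 0.6300i → escape time 9
(row=0, col=2): c = 0.0700 + 0.6300i → escape time 9
(row=1, col=0): c = -1.1900 + 0.2875i → escape time 9
(row=1, col=1): c = -0.5600 + 0.2875i → escape time 9
(row=1, col=2): c = 0.0700 + 0.2875i → escape time 9
(row=2, col=0): c = -1.1900 + -0.0550i → escape time 9
(row=2, col=1): c = -0.5600 + -0.0550i → escape time 9
(row=2, col=2): c = 0.0700 + -0.0550i → escape time 9
(row=3, col=0): c = -1.1900 + -0.3975i → escape time 7
(row=3, col=1): c = -0.5600 + -0.3975i → escape time 9
(row=3, col=2): c = 0.0700 + -0.3975i → escape time 9
(row=4, col=0): c = -1.1900 + -0.7400i → escape time 3
(row=4, col=1): c = -0.5600 + -0.7400i → escape time 6
(row=4, col=2): c = 0.0700 + -0.7400i → escape time 8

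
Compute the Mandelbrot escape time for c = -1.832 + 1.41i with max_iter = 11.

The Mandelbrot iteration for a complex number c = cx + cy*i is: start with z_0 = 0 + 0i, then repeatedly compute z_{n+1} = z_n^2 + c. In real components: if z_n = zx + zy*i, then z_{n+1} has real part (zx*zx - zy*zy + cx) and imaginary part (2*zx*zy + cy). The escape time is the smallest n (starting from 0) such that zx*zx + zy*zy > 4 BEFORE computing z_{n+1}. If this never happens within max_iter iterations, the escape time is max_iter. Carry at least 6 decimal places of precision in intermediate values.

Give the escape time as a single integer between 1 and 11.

Answer: 1

Derivation:
z_0 = 0 + 0i, c = -1.8320 + 1.4100i
Iter 1: z = -1.8320 + 1.4100i, |z|^2 = 5.3443
Escaped at iteration 1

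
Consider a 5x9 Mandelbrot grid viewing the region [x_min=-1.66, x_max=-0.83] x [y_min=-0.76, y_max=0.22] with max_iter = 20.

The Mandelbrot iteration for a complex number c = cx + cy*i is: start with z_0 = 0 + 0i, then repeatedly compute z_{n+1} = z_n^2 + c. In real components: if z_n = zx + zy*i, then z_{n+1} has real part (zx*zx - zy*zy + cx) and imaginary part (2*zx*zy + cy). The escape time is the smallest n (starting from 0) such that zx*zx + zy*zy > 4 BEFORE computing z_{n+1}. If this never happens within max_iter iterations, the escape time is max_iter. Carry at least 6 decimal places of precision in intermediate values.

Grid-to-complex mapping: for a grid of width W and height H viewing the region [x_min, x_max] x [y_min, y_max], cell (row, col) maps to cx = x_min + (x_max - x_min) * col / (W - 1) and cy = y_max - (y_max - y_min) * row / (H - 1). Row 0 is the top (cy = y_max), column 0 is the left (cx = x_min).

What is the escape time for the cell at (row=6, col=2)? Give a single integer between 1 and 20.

Answer: 4

Derivation:
z_0 = 0 + 0i, c = -1.2450 + -0.5150i
Iter 1: z = -1.2450 + -0.5150i, |z|^2 = 1.8152
Iter 2: z = 0.0398 + 0.7673i, |z|^2 = 0.5904
Iter 3: z = -1.8322 + -0.4539i, |z|^2 = 3.5632
Iter 4: z = 1.9061 + 1.1484i, |z|^2 = 4.9519
Escaped at iteration 4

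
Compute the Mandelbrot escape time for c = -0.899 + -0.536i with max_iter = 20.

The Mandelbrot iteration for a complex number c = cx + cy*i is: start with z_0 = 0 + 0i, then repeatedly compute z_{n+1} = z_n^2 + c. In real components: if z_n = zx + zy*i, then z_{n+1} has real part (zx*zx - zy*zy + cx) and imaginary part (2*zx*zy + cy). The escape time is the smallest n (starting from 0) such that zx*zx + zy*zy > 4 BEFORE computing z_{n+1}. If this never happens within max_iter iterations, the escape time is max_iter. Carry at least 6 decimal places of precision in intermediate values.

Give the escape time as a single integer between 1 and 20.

z_0 = 0 + 0i, c = -0.8990 + -0.5360i
Iter 1: z = -0.8990 + -0.5360i, |z|^2 = 1.0955
Iter 2: z = -0.3781 + 0.4277i, |z|^2 = 0.3259
Iter 3: z = -0.9390 + -0.8594i, |z|^2 = 1.6204
Iter 4: z = -0.7559 + 1.0780i, |z|^2 = 1.7336
Iter 5: z = -1.4897 + -2.1658i, |z|^2 = 6.9101
Escaped at iteration 5

Answer: 5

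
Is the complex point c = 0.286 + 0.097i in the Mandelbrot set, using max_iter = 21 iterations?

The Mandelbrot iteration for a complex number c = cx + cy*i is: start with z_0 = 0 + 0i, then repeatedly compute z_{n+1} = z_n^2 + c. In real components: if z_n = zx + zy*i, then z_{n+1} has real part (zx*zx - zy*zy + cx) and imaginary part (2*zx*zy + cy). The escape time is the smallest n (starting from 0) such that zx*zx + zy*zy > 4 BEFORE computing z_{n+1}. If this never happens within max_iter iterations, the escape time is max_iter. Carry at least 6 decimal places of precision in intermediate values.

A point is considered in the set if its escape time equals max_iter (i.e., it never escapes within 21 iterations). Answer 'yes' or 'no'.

z_0 = 0 + 0i, c = 0.2860 + 0.0970i
Iter 1: z = 0.2860 + 0.0970i, |z|^2 = 0.0912
Iter 2: z = 0.3584 + 0.1525i, |z|^2 = 0.1517
Iter 3: z = 0.3912 + 0.2063i, |z|^2 = 0.1956
Iter 4: z = 0.3965 + 0.2584i, |z|^2 = 0.2240
Iter 5: z = 0.3764 + 0.3019i, |z|^2 = 0.2328
Iter 6: z = 0.3365 + 0.3243i, |z|^2 = 0.2184
Iter 7: z = 0.2941 + 0.3153i, |z|^2 = 0.1859
Iter 8: z = 0.2731 + 0.2824i, |z|^2 = 0.1544
Iter 9: z = 0.2808 + 0.2513i, |z|^2 = 0.1420
Iter 10: z = 0.3017 + 0.2381i, |z|^2 = 0.1477
Iter 11: z = 0.3203 + 0.2407i, |z|^2 = 0.1605
Iter 12: z = 0.3307 + 0.2512i, |z|^2 = 0.1725
Iter 13: z = 0.3322 + 0.2631i, |z|^2 = 0.1796
Iter 14: z = 0.3271 + 0.2719i, |z|^2 = 0.1809
Iter 15: z = 0.3191 + 0.2749i, |z|^2 = 0.1774
Iter 16: z = 0.3123 + 0.2724i, |z|^2 = 0.1717
Iter 17: z = 0.3093 + 0.2672i, |z|^2 = 0.1670
Iter 18: z = 0.3103 + 0.2623i, |z|^2 = 0.1651
Iter 19: z = 0.3135 + 0.2598i, |z|^2 = 0.1658
Iter 20: z = 0.3168 + 0.2599i, |z|^2 = 0.1679
Did not escape in 21 iterations → in set

Answer: yes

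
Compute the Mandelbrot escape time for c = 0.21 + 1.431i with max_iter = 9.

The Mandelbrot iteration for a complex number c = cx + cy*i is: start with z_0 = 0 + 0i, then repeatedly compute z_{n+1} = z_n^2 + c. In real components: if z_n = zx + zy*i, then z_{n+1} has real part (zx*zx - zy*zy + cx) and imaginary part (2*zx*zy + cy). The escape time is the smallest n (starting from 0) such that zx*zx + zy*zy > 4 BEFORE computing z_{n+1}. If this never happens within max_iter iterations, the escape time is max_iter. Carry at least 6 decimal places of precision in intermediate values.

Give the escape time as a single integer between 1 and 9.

Answer: 2

Derivation:
z_0 = 0 + 0i, c = 0.2100 + 1.4310i
Iter 1: z = 0.2100 + 1.4310i, |z|^2 = 2.0919
Iter 2: z = -1.7937 + 2.0320i, |z|^2 = 7.3463
Escaped at iteration 2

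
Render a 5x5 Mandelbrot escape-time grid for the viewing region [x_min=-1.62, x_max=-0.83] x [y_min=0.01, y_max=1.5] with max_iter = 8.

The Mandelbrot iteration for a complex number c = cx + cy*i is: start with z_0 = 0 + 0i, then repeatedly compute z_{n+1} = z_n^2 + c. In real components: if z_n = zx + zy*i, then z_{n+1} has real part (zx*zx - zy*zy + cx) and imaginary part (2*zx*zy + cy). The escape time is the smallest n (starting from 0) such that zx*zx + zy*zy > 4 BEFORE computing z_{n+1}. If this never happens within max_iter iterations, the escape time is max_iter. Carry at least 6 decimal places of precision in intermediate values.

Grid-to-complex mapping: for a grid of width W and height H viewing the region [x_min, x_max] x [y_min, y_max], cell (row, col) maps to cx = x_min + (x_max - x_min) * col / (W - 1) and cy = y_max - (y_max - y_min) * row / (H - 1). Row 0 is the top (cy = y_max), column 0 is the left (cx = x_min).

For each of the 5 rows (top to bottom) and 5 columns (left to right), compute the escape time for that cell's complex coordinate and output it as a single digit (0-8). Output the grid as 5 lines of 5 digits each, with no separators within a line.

Answer: 11222
22333
33334
45887
88888

Derivation:
(row=0, col=0): c = -1.6200 + 1.5000i → escape time 1
(row=0, col=1): c = -1.4225 + 1.5000i → escape time 1
(row=0, col=2): c = -1.2250 + 1.5000i → escape time 2
(row=0, col=3): c = -1.0275 + 1.5000i → escape time 2
(row=0, col=4): c = -0.8300 + 1.5000i → escape time 2
(row=1, col=0): c = -1.6200 + 1.1275i → escape time 2
(row=1, col=1): c = -1.4225 + 1.1275i → escape time 2
(row=1, col=2): c = -1.2250 + 1.1275i → escape time 3
(row=1, col=3): c = -1.0275 + 1.1275i → escape time 3
(row=1, col=4): c = -0.8300 + 1.1275i → escape time 3
(row=2, col=0): c = -1.6200 + 0.7550i → escape time 3
(row=2, col=1): c = -1.4225 + 0.7550i → escape time 3
(row=2, col=2): c = -1.2250 + 0.7550i → escape time 3
(row=2, col=3): c = -1.0275 + 0.7550i → escape time 3
(row=2, col=4): c = -0.8300 + 0.7550i → escape time 4
(row=3, col=0): c = -1.6200 + 0.3825i → escape time 4
(row=3, col=1): c = -1.4225 + 0.3825i → escape time 5
(row=3, col=2): c = -1.2250 + 0.3825i → escape time 8
(row=3, col=3): c = -1.0275 + 0.3825i → escape time 8
(row=3, col=4): c = -0.8300 + 0.3825i → escape time 7
(row=4, col=0): c = -1.6200 + 0.0100i → escape time 8
(row=4, col=1): c = -1.4225 + 0.0100i → escape time 8
(row=4, col=2): c = -1.2250 + 0.0100i → escape time 8
(row=4, col=3): c = -1.0275 + 0.0100i → escape time 8
(row=4, col=4): c = -0.8300 + 0.0100i → escape time 8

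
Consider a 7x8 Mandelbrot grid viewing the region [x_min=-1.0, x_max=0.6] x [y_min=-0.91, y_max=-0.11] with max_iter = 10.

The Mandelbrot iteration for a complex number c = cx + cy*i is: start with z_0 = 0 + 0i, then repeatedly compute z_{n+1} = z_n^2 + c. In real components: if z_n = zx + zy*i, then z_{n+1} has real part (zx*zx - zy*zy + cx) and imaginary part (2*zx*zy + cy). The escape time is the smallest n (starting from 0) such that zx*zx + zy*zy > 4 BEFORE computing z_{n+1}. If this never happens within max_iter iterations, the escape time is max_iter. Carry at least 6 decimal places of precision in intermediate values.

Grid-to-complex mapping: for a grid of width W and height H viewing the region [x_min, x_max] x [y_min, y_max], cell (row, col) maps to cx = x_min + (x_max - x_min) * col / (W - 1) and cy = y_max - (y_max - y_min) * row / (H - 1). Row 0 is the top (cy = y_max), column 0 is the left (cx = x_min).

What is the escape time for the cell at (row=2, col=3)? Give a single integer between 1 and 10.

Answer: 10

Derivation:
z_0 = 0 + 0i, c = -0.2000 + -0.3386i
Iter 1: z = -0.2000 + -0.3386i, |z|^2 = 0.1546
Iter 2: z = -0.2746 + -0.2031i, |z|^2 = 0.1167
Iter 3: z = -0.1658 + -0.2270i, |z|^2 = 0.0790
Iter 4: z = -0.2240 + -0.2633i, |z|^2 = 0.1195
Iter 5: z = -0.2191 + -0.2206i, |z|^2 = 0.0967
Iter 6: z = -0.2007 + -0.2419i, |z|^2 = 0.0988
Iter 7: z = -0.2182 + -0.2415i, |z|^2 = 0.1060
Iter 8: z = -0.2107 + -0.2332i, |z|^2 = 0.0988
Iter 9: z = -0.2100 + -0.2403i, |z|^2 = 0.1018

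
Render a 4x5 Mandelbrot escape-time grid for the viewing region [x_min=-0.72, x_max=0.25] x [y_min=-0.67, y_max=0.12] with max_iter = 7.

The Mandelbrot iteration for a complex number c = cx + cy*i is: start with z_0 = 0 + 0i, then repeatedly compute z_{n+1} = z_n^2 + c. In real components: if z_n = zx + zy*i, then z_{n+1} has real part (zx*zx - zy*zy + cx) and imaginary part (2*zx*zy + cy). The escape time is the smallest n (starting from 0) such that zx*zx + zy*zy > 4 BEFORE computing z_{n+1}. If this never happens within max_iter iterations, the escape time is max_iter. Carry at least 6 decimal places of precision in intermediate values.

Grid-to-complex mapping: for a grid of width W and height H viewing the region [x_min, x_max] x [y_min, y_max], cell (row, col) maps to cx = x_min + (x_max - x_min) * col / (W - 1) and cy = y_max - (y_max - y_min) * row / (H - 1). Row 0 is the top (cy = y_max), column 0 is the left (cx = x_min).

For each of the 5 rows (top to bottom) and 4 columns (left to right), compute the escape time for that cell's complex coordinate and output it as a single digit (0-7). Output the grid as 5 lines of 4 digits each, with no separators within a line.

Answer: 7777
7777
7777
7777
5777

Derivation:
(row=0, col=0): c = -0.7200 + 0.1200i → escape time 7
(row=0, col=1): c = -0.3967 + 0.1200i → escape time 7
(row=0, col=2): c = -0.0733 + 0.1200i → escape time 7
(row=0, col=3): c = 0.2500 + 0.1200i → escape time 7
(row=1, col=0): c = -0.7200 + -0.0775i → escape time 7
(row=1, col=1): c = -0.3967 + -0.0775i → escape time 7
(row=1, col=2): c = -0.0733 + -0.0775i → escape time 7
(row=1, col=3): c = 0.2500 + -0.0775i → escape time 7
(row=2, col=0): c = -0.7200 + -0.2750i → escape time 7
(row=2, col=1): c = -0.3967 + -0.2750i → escape time 7
(row=2, col=2): c = -0.0733 + -0.2750i → escape time 7
(row=2, col=3): c = 0.2500 + -0.2750i → escape time 7
(row=3, col=0): c = -0.7200 + -0.4725i → escape time 7
(row=3, col=1): c = -0.3967 + -0.4725i → escape time 7
(row=3, col=2): c = -0.0733 + -0.4725i → escape time 7
(row=3, col=3): c = 0.2500 + -0.4725i → escape time 7
(row=4, col=0): c = -0.7200 + -0.6700i → escape time 5
(row=4, col=1): c = -0.3967 + -0.6700i → escape time 7
(row=4, col=2): c = -0.0733 + -0.6700i → escape time 7
(row=4, col=3): c = 0.2500 + -0.6700i → escape time 7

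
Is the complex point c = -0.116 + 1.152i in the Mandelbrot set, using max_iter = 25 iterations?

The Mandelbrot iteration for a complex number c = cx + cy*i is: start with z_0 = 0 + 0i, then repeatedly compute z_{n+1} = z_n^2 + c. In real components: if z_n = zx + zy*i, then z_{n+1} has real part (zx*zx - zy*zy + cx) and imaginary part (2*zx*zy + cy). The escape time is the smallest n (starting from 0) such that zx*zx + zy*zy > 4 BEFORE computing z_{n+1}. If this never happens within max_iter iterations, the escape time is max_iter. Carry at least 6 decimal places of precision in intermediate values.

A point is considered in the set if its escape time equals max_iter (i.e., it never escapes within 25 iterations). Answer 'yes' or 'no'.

Answer: no

Derivation:
z_0 = 0 + 0i, c = -0.1160 + 1.1520i
Iter 1: z = -0.1160 + 1.1520i, |z|^2 = 1.3406
Iter 2: z = -1.4296 + 0.8847i, |z|^2 = 2.8267
Iter 3: z = 1.1451 + -1.3777i, |z|^2 = 3.2095
Iter 4: z = -0.7028 + -2.0034i, |z|^2 = 4.5073
Escaped at iteration 4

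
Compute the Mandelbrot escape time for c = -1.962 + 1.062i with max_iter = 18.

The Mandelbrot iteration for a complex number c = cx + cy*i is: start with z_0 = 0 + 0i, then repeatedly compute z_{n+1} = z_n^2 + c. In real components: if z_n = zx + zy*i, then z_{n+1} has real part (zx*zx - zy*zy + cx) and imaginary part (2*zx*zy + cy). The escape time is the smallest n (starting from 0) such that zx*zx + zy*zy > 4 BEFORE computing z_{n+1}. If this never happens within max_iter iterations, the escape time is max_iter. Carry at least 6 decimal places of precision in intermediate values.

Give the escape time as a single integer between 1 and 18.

Answer: 1

Derivation:
z_0 = 0 + 0i, c = -1.9620 + 1.0620i
Iter 1: z = -1.9620 + 1.0620i, |z|^2 = 4.9773
Escaped at iteration 1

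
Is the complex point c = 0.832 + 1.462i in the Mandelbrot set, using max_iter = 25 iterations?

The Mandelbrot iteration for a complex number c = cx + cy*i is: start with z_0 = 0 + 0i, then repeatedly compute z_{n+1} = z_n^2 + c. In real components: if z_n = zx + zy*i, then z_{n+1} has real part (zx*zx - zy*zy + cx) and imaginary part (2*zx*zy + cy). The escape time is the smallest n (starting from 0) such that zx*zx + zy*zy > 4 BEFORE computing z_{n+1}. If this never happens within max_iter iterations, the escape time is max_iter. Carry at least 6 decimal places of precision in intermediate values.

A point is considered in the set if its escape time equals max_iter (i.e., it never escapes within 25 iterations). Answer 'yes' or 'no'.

Answer: no

Derivation:
z_0 = 0 + 0i, c = 0.8320 + 1.4620i
Iter 1: z = 0.8320 + 1.4620i, |z|^2 = 2.8297
Iter 2: z = -0.6132 + 3.8948i, |z|^2 = 15.5453
Escaped at iteration 2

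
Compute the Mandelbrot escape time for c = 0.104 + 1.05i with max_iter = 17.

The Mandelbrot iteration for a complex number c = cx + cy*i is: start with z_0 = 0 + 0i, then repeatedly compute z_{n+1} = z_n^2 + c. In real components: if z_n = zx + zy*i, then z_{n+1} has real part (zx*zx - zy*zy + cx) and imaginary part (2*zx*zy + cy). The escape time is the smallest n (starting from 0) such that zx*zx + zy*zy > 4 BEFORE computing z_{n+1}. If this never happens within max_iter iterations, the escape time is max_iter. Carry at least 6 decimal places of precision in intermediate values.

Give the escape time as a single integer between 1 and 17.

Answer: 4

Derivation:
z_0 = 0 + 0i, c = 0.1040 + 1.0500i
Iter 1: z = 0.1040 + 1.0500i, |z|^2 = 1.1133
Iter 2: z = -0.9877 + 1.2684i, |z|^2 = 2.5844
Iter 3: z = -0.5293 + -1.4556i, |z|^2 = 2.3988
Iter 4: z = -1.7345 + 2.5909i, |z|^2 = 9.7212
Escaped at iteration 4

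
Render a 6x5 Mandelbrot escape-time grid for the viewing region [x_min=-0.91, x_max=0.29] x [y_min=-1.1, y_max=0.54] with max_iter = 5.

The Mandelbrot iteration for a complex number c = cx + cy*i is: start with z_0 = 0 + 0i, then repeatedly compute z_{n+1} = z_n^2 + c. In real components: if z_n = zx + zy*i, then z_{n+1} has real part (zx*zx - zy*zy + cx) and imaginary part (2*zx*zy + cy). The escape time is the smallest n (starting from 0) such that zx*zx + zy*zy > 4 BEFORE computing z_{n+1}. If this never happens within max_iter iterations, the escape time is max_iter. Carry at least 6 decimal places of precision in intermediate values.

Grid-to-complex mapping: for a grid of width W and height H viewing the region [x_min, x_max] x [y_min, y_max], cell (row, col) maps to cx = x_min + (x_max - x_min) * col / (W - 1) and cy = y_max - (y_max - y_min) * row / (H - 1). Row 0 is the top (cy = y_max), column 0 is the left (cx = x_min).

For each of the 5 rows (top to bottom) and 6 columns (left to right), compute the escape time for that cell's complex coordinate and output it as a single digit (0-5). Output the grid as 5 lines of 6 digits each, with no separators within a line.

Answer: 555555
555555
555555
455555
334543

Derivation:
(row=0, col=0): c = -0.9100 + 0.5400i → escape time 5
(row=0, col=1): c = -0.6700 + 0.5400i → escape time 5
(row=0, col=2): c = -0.4300 + 0.5400i → escape time 5
(row=0, col=3): c = -0.1900 + 0.5400i → escape time 5
(row=0, col=4): c = 0.0500 + 0.5400i → escape time 5
(row=0, col=5): c = 0.2900 + 0.5400i → escape time 5
(row=1, col=0): c = -0.9100 + 0.1300i → escape time 5
(row=1, col=1): c = -0.6700 + 0.1300i → escape time 5
(row=1, col=2): c = -0.4300 + 0.1300i → escape time 5
(row=1, col=3): c = -0.1900 + 0.1300i → escape time 5
(row=1, col=4): c = 0.0500 + 0.1300i → escape time 5
(row=1, col=5): c = 0.2900 + 0.1300i → escape time 5
(row=2, col=0): c = -0.9100 + -0.2800i → escape time 5
(row=2, col=1): c = -0.6700 + -0.2800i → escape time 5
(row=2, col=2): c = -0.4300 + -0.2800i → escape time 5
(row=2, col=3): c = -0.1900 + -0.2800i → escape time 5
(row=2, col=4): c = 0.0500 + -0.2800i → escape time 5
(row=2, col=5): c = 0.2900 + -0.2800i → escape time 5
(row=3, col=0): c = -0.9100 + -0.6900i → escape time 4
(row=3, col=1): c = -0.6700 + -0.6900i → escape time 5
(row=3, col=2): c = -0.4300 + -0.6900i → escape time 5
(row=3, col=3): c = -0.1900 + -0.6900i → escape time 5
(row=3, col=4): c = 0.0500 + -0.6900i → escape time 5
(row=3, col=5): c = 0.2900 + -0.6900i → escape time 5
(row=4, col=0): c = -0.9100 + -1.1000i → escape time 3
(row=4, col=1): c = -0.6700 + -1.1000i → escape time 3
(row=4, col=2): c = -0.4300 + -1.1000i → escape time 4
(row=4, col=3): c = -0.1900 + -1.1000i → escape time 5
(row=4, col=4): c = 0.0500 + -1.1000i → escape time 4
(row=4, col=5): c = 0.2900 + -1.1000i → escape time 3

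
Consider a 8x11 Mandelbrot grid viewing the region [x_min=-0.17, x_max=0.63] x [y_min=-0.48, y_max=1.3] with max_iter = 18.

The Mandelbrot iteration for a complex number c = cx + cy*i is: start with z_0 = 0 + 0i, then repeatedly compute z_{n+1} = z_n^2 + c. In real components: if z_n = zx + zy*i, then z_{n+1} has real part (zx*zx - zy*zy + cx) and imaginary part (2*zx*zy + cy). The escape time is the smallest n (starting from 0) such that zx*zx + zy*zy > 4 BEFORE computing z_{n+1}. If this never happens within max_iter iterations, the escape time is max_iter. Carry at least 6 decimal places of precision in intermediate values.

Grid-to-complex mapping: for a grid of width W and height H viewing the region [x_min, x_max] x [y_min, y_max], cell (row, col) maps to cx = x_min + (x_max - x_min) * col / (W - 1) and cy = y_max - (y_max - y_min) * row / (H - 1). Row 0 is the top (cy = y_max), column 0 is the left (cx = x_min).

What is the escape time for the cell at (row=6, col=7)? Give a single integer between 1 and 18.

z_0 = 0 + 0i, c = 0.6300 + 0.2320i
Iter 1: z = 0.6300 + 0.2320i, |z|^2 = 0.4507
Iter 2: z = 0.9731 + 0.5243i, |z|^2 = 1.2218
Iter 3: z = 1.3020 + 1.2524i, |z|^2 = 3.2636
Iter 4: z = 0.7566 + 3.4932i, |z|^2 = 12.7747
Escaped at iteration 4

Answer: 4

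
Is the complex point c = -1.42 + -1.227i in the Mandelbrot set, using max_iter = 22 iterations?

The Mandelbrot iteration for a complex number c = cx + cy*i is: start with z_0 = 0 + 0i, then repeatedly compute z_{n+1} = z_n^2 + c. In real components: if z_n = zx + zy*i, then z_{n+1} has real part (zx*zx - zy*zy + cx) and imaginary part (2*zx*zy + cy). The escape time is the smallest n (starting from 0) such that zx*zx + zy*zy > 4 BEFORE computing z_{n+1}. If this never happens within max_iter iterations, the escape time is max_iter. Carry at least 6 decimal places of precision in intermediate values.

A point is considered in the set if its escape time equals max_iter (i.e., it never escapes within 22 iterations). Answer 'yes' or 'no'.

Answer: no

Derivation:
z_0 = 0 + 0i, c = -1.4200 + -1.2270i
Iter 1: z = -1.4200 + -1.2270i, |z|^2 = 3.5219
Iter 2: z = -0.9091 + 2.2577i, |z|^2 = 5.9236
Escaped at iteration 2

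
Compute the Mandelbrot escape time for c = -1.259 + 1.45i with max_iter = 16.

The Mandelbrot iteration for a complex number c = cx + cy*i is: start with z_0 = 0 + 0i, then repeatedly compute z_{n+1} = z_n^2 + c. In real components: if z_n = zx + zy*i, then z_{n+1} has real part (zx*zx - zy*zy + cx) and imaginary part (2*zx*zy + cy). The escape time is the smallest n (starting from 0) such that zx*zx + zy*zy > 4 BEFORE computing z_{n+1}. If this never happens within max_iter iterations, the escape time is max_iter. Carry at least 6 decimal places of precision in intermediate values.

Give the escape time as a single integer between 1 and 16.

Answer: 2

Derivation:
z_0 = 0 + 0i, c = -1.2590 + 1.4500i
Iter 1: z = -1.2590 + 1.4500i, |z|^2 = 3.6876
Iter 2: z = -1.7764 + -2.2011i, |z|^2 = 8.0005
Escaped at iteration 2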